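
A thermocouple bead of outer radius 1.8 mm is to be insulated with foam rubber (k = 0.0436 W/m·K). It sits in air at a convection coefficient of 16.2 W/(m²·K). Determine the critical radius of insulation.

r_cr ≈ 5.38 mm

For a sphere r_cr = 2k/h = 2×0.0436/16.2
r_cr = 5.38 mm; since the bare radius (1.8 mm) is below r_cr, adding a thin layer of insulation will *increase* heat loss.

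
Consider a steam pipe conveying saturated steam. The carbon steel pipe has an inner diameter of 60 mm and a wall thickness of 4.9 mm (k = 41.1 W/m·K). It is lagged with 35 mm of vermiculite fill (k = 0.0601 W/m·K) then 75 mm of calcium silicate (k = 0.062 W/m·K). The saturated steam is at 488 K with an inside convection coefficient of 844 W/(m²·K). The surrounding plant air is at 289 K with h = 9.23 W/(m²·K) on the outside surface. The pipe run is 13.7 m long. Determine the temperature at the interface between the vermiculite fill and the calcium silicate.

T ≈ 392 K

Per-layer cylindrical resistances, series-summed:
R_inner film = 1/(h_i·2πr₁L) = 1/(844×2π×0.03×13.7) = 4.588×10^-4 K/W
R_carbon steel pipe wall = ln(34.9/30)/(2π×41.1×13.7) = 4.276×10^-5 K/W
R_vermiculite fill = ln(69.9/34.9)/(2π×0.0601×13.7) = 0.1343 K/W
R_calcium silicate = ln(144.9/69.9)/(2π×0.062×13.7) = 0.1366 K/W
R_outer film = 1/(h_o·2πr_oL) = 1/(9.23×2π×0.1449×13.7) = 0.008686 K/W
R_total = 0.28 K/W
Q = ΔT/R_total = 199/0.28
Q = 711 W
T_interface = T_inner − Q·ΣR(inner→interface) = 488 − 711×0.1348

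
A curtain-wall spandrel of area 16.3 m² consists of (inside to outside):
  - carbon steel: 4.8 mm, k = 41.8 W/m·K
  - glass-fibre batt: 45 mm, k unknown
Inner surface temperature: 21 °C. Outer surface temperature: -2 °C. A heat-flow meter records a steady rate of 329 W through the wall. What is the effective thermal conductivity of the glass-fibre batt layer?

Model the wall as resistances in series:
R_carbon steel = L/(kA) = 0.0048/(41.8×16.3) = 7.045×10^-6 K/W
Sum of known resistances R_other = 7.045×10^-6 K/W
Total R = ΔT/Q = 23/329 = 0.06991 K/W
R_glass-fibre batt = R_total − R_other = 0.0699 K/W
k = L/(R·A) = 0.045/(0.0699×16.3)

k ≈ 0.0395 W/(m·K)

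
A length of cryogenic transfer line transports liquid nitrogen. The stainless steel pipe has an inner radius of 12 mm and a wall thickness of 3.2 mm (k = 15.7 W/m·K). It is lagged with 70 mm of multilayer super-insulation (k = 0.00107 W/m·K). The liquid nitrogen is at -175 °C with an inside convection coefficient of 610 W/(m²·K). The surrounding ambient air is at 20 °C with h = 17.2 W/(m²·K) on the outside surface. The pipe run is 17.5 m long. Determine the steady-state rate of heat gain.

Cylindrical conduction, so R = ln(r₂/r₁)/(2πkL) per layer, in series:
R_inner film = 1/(h_i·2πr₁L) = 1/(610×2π×0.012×17.5) = 0.001242 K/W
R_stainless steel pipe wall = ln(15.2/12)/(2π×15.7×17.5) = 1.369×10^-4 K/W
R_multilayer super-insulation = ln(85.2/15.2)/(2π×0.00107×17.5) = 14.65 K/W
R_outer film = 1/(h_o·2πr_oL) = 1/(17.2×2π×0.0852×17.5) = 0.006206 K/W
R_total = 14.66 K/W
Q = ΔT/R_total = 195/14.66

Q ≈ 13.3 W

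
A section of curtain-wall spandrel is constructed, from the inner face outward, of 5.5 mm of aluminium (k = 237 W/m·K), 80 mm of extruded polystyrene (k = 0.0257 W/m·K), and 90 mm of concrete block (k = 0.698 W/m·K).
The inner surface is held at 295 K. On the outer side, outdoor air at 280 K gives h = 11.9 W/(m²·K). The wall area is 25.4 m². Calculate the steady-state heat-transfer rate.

Series thermal resistances:
R_aluminium = L/(kA) = 0.0055/(237×25.4) = 9.137×10^-7 K/W
R_extruded polystyrene = L/(kA) = 0.08/(0.0257×25.4) = 0.1226 K/W
R_concrete block = L/(kA) = 0.09/(0.698×25.4) = 0.005076 K/W
R_outer film = 1/(h_o·A) = 1/(11.9×25.4) = 0.003308 K/W
R_total = 0.1309 K/W
Q = ΔT / R_total = 15 / 0.1309

Q ≈ 115 W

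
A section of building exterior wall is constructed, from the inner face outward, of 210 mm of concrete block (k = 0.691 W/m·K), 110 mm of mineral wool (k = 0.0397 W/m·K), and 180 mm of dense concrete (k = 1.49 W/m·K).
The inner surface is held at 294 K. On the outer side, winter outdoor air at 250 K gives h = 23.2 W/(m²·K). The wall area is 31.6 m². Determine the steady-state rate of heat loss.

Series thermal resistances:
R_concrete block = L/(kA) = 0.21/(0.691×31.6) = 0.009617 K/W
R_mineral wool = L/(kA) = 0.11/(0.0397×31.6) = 0.08768 K/W
R_dense concrete = L/(kA) = 0.18/(1.49×31.6) = 0.003823 K/W
R_outer film = 1/(h_o·A) = 1/(23.2×31.6) = 0.001364 K/W
R_total = 0.1025 K/W
Q = ΔT / R_total = 44 / 0.1025

Q ≈ 429 W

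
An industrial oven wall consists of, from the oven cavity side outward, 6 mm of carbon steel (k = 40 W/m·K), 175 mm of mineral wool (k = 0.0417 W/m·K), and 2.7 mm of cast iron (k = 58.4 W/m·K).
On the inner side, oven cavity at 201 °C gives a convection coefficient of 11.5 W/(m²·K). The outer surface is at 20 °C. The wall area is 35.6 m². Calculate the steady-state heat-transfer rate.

Q ≈ 1500 W

Using the resistance-network approach (series):
R_inner film = 1/(h_i·A) = 1/(11.5×35.6) = 0.002443 K/W
R_carbon steel = L/(kA) = 0.006/(40×35.6) = 4.213×10^-6 K/W
R_mineral wool = L/(kA) = 0.175/(0.0417×35.6) = 0.1179 K/W
R_cast iron = L/(kA) = 0.0027/(58.4×35.6) = 1.299×10^-6 K/W
R_total = 0.1203 K/W
Q = ΔT / R_total = 181 / 0.1203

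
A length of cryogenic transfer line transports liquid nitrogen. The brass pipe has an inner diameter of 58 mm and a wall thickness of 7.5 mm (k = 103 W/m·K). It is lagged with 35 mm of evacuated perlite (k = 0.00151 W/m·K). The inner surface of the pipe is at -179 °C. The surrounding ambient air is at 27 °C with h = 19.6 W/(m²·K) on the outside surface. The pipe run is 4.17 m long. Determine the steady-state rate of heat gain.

Q ≈ 12.1 W

Radial resistances (cylindrical: R_cond = ln(r_o/r_i)/(2πkL), R_conv = 1/(h·2πrL)):
R_brass pipe wall = ln(36.5/29)/(2π×103×4.17) = 8.523×10^-5 K/W
R_evacuated perlite = ln(71.5/36.5)/(2π×0.00151×4.17) = 17 K/W
R_outer film = 1/(h_o·2πr_oL) = 1/(19.6×2π×0.0715×4.17) = 0.02723 K/W
R_total = 17.02 K/W
Q = ΔT/R_total = 206/17.02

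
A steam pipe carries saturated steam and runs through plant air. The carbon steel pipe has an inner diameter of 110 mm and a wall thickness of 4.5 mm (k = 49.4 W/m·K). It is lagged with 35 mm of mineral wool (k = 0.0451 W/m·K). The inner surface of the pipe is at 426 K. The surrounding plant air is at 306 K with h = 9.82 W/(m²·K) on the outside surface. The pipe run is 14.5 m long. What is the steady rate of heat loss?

Q ≈ 964 W

Cylindrical conduction, so R = ln(r₂/r₁)/(2πkL) per layer, in series:
R_carbon steel pipe wall = ln(59.5/55)/(2π×49.4×14.5) = 1.747×10^-5 K/W
R_mineral wool = ln(94.5/59.5)/(2π×0.0451×14.5) = 0.1126 K/W
R_outer film = 1/(h_o·2πr_oL) = 1/(9.82×2π×0.0945×14.5) = 0.01183 K/W
R_total = 0.1244 K/W
Q = ΔT/R_total = 120/0.1244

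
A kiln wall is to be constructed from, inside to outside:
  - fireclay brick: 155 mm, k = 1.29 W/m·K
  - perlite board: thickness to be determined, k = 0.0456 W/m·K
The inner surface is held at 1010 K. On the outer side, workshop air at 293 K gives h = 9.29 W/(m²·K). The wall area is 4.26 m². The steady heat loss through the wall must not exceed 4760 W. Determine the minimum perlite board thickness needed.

L ≈ 18.9 mm

Model the wall as resistances in series:
R_fireclay brick = L/(kA) = 0.155/(1.29×4.26) = 0.02821 K/W
R_outer film = 1/(h_o·A) = 1/(9.29×4.26) = 0.02527 K/W
Sum of the known resistances R_other = 0.05347 K/W
Required total resistance R_tot = ΔT/Q_allow = 717/4760 = 0.1506 K/W
R_perlite board = R_tot − R_other = 0.09716 K/W
L = R·k·A = 0.09716×0.0456×4.26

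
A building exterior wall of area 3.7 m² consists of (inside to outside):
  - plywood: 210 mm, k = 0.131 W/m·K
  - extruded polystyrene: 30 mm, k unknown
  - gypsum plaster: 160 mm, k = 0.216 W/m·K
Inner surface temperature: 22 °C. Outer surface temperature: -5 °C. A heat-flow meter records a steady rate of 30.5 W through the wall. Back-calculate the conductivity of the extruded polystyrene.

Series thermal resistances:
R_plywood = L/(kA) = 0.21/(0.131×3.7) = 0.4333 K/W
R_gypsum plaster = L/(kA) = 0.16/(0.216×3.7) = 0.2002 K/W
Sum of known resistances R_other = 0.6335 K/W
Total R = ΔT/Q = 27/30.5 = 0.8852 K/W
R_extruded polystyrene = R_total − R_other = 0.2518 K/W
k = L/(R·A) = 0.03/(0.2518×3.7)

k ≈ 0.0322 W/(m·K)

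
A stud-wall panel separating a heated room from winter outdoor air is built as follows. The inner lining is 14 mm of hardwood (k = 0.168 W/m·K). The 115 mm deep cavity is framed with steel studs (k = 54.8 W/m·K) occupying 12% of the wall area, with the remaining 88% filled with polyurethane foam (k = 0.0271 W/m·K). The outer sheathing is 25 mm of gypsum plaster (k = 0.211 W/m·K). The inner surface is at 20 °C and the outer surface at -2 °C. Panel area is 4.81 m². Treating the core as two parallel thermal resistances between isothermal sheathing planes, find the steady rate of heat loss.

Sheathing layers in series; stud and cavity paths in parallel between them.
R_inner = 0.014/(0.168×4.81) = 0.01733 K/W
R_stud  = 0.115/(54.8×0.12×4.81) = 0.003636 K/W
R_cav   = 0.115/(0.0271×0.88×4.81) = 1.003 K/W
1/R_core = 1/R_stud + 1/R_cav → R_core = 0.003623 K/W
R_outer = 0.025/(0.211×4.81) = 0.02463 K/W
R_total = 0.04558 K/W
Q = ΔT/R_total = 22/0.04558

Q ≈ 483 W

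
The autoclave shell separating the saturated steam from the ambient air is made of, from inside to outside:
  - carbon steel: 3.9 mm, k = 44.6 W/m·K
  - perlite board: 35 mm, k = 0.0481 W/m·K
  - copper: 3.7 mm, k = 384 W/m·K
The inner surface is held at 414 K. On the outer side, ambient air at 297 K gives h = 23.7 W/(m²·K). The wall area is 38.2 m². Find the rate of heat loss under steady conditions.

Model the wall as resistances in series:
R_carbon steel = L/(kA) = 0.0039/(44.6×38.2) = 2.289×10^-6 K/W
R_perlite board = L/(kA) = 0.035/(0.0481×38.2) = 0.01905 K/W
R_copper = L/(kA) = 0.0037/(384×38.2) = 2.522×10^-7 K/W
R_outer film = 1/(h_o·A) = 1/(23.7×38.2) = 0.001105 K/W
R_total = 0.02016 K/W
Q = ΔT / R_total = 117 / 0.02016

Q ≈ 5800 W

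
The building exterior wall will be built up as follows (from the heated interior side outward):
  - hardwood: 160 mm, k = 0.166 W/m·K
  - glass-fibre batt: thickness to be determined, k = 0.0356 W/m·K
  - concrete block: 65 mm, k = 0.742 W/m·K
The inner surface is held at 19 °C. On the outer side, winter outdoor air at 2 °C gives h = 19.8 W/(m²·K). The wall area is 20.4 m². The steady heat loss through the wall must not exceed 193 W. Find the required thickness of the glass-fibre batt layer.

L ≈ 24.7 mm

Thermal resistances in series:
R_hardwood = L/(kA) = 0.16/(0.166×20.4) = 0.04725 K/W
R_concrete block = L/(kA) = 0.065/(0.742×20.4) = 0.004294 K/W
R_outer film = 1/(h_o·A) = 1/(19.8×20.4) = 0.002476 K/W
Sum of the known resistances R_other = 0.05402 K/W
Required total resistance R_tot = ΔT/Q_allow = 17/193 = 0.08808 K/W
R_glass-fibre batt = R_tot − R_other = 0.03407 K/W
L = R·k·A = 0.03407×0.0356×20.4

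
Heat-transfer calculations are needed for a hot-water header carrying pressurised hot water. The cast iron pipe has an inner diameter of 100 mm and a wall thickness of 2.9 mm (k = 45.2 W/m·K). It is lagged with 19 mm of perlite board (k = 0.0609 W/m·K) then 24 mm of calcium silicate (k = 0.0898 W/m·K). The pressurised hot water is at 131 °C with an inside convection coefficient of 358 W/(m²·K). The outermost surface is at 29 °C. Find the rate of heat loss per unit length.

Cylindrical conduction, so R = ln(r₂/r₁)/(2πkL) per layer, in series:
R_inner film = 1/(h_i·2πr₁L) = 1/(358×2π×0.05×1) = 0.008891 K/W
R_cast iron pipe wall = ln(52.9/50)/(2π×45.2×1) = 1.985×10^-4 K/W
R_perlite board = ln(71.9/52.9)/(2π×0.0609×1) = 0.802 K/W
R_calcium silicate = ln(95.9/71.9)/(2π×0.0898×1) = 0.5105 K/W
R_total = 1.322 K/W
Q = ΔT/R_total = 102/1.322

q′ ≈ 77.2 W/m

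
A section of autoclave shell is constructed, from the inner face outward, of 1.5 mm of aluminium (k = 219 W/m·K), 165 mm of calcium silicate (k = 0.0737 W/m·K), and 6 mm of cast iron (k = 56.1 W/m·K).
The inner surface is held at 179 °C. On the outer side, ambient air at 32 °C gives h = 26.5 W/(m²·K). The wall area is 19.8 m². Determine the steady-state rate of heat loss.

Q ≈ 1280 W

Treating each layer as a thermal resistance in series:
R_aluminium = L/(kA) = 0.0015/(219×19.8) = 3.459×10^-7 K/W
R_calcium silicate = L/(kA) = 0.165/(0.0737×19.8) = 0.1131 K/W
R_cast iron = L/(kA) = 0.006/(56.1×19.8) = 5.402×10^-6 K/W
R_outer film = 1/(h_o·A) = 1/(26.5×19.8) = 0.001906 K/W
R_total = 0.115 K/W
Q = ΔT / R_total = 147 / 0.115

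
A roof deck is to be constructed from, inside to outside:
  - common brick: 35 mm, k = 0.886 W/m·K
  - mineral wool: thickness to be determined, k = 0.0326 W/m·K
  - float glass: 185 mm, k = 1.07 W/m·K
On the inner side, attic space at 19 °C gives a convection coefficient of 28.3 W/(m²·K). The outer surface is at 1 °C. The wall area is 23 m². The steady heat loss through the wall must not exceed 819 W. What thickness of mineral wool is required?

L ≈ 8.4 mm

Using the resistance-network approach (series):
R_inner film = 1/(h_i·A) = 1/(28.3×23) = 0.001536 K/W
R_common brick = L/(kA) = 0.035/(0.886×23) = 0.001718 K/W
R_float glass = L/(kA) = 0.185/(1.07×23) = 0.007517 K/W
Sum of the known resistances R_other = 0.01077 K/W
Required total resistance R_tot = ΔT/Q_allow = 18/819 = 0.02198 K/W
R_mineral wool = R_tot − R_other = 0.01121 K/W
L = R·k·A = 0.01121×0.0326×23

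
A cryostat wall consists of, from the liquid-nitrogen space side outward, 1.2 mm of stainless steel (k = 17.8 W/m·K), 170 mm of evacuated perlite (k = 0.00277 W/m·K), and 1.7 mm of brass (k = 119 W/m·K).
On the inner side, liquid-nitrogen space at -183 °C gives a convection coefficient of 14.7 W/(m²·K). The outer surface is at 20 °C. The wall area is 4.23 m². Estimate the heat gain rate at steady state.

Q ≈ 14 W

Series thermal resistances:
R_inner film = 1/(h_i·A) = 1/(14.7×4.23) = 0.01608 K/W
R_stainless steel = L/(kA) = 0.0012/(17.8×4.23) = 1.594×10^-5 K/W
R_evacuated perlite = L/(kA) = 0.17/(0.00277×4.23) = 14.51 K/W
R_brass = L/(kA) = 0.0017/(119×4.23) = 3.377×10^-6 K/W
R_total = 14.52 K/W
Q = ΔT / R_total = 203 / 14.52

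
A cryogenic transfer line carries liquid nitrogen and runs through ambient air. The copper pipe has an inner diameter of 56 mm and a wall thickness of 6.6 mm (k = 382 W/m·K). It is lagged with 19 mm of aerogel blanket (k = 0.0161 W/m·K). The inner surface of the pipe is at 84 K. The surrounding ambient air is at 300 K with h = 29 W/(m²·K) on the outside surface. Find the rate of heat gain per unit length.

Cylindrical conduction, so R = ln(r₂/r₁)/(2πkL) per layer, in series:
R_copper pipe wall = ln(34.6/28)/(2π×382×1) = 8.818×10^-5 K/W
R_aerogel blanket = ln(53.6/34.6)/(2π×0.0161×1) = 4.327 K/W
R_outer film = 1/(h_o·2πr_oL) = 1/(29×2π×0.0536×1) = 0.1024 K/W
R_total = 4.429 K/W
Q = ΔT/R_total = 216/4.429

q′ ≈ 48.8 W/m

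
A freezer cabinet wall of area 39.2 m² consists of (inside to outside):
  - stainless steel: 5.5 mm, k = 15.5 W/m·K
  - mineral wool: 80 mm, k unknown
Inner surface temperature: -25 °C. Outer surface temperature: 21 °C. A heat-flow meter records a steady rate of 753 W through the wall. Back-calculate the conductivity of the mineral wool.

k ≈ 0.0334 W/(m·K)

Thermal resistances in series:
R_stainless steel = L/(kA) = 0.0055/(15.5×39.2) = 9.052×10^-6 K/W
Sum of known resistances R_other = 9.052×10^-6 K/W
Total R = ΔT/Q = 46/753 = 0.06109 K/W
R_mineral wool = R_total − R_other = 0.06108 K/W
k = L/(R·A) = 0.08/(0.06108×39.2)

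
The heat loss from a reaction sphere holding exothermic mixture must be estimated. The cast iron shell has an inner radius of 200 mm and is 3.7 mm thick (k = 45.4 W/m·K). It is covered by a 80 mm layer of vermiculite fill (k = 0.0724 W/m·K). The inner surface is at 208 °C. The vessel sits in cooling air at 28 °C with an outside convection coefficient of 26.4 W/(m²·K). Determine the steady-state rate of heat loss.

Q ≈ 115 W

Each spherical layer contributes R = (1/r_i − 1/r_o)/(4πk):
R_cast iron shell = (1/0.2 − 1/0.2037)/(4π×45.4) = 1.592×10^-4 K/W
R_vermiculite fill = (1/0.2037 − 1/0.2837)/(4π×0.0724) = 1.522 K/W
R_outer film = 1/(h·4πr_o²) = 1/(26.4×4π×0.2837²) = 0.03745 K/W
R_total = 1.559 K/W
Q = ΔT/R_total = 180/1.559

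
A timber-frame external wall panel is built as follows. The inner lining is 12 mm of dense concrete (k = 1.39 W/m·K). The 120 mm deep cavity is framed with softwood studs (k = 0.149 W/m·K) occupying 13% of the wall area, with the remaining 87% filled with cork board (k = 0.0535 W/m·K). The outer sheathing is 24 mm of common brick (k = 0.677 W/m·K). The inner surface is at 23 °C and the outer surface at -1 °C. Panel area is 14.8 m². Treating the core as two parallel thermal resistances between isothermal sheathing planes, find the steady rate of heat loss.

Q ≈ 190 W

Sheathing layers in series; stud and cavity paths in parallel between them.
R_inner = 0.012/(1.39×14.8) = 5.833×10^-4 K/W
R_stud  = 0.12/(0.149×0.13×14.8) = 0.4186 K/W
R_cav   = 0.12/(0.0535×0.87×14.8) = 0.1742 K/W
1/R_core = 1/R_stud + 1/R_cav → R_core = 0.123 K/W
R_outer = 0.024/(0.677×14.8) = 0.002395 K/W
R_total = 0.126 K/W
Q = ΔT/R_total = 24/0.126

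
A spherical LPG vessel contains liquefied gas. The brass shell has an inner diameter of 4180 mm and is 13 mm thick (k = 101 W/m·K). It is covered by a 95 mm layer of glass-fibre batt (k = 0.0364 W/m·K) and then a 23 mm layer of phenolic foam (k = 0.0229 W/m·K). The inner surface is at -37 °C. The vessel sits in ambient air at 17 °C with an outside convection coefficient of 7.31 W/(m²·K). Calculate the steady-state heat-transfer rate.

Q ≈ 850 W

Each spherical layer contributes R = (1/r_i − 1/r_o)/(4πk):
R_brass shell = (1/2.09 − 1/2.103)/(4π×101) = 2.33×10^-6 K/W
R_glass-fibre batt = (1/2.103 − 1/2.198)/(4π×0.0364) = 0.04493 K/W
R_phenolic foam = (1/2.198 − 1/2.221)/(4π×0.0229) = 0.01637 K/W
R_outer film = 1/(h·4πr_o²) = 1/(7.31×4π×2.221²) = 0.002207 K/W
R_total = 0.06351 K/W
Q = ΔT/R_total = 54/0.06351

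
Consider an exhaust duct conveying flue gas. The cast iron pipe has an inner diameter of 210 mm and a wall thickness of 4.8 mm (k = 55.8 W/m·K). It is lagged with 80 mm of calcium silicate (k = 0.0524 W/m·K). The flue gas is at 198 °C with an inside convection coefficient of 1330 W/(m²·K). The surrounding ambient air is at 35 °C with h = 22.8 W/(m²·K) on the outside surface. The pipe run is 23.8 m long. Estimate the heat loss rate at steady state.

For a radial system each layer contributes R = ln(r_out/r_in)/(2πkL); films add R = 1/(hA).
R_inner film = 1/(h_i·2πr₁L) = 1/(1330×2π×0.105×23.8) = 4.789×10^-5 K/W
R_cast iron pipe wall = ln(109.8/105)/(2π×55.8×23.8) = 5.357×10^-6 K/W
R_calcium silicate = ln(189.8/109.8)/(2π×0.0524×23.8) = 0.06985 K/W
R_outer film = 1/(h_o·2πr_oL) = 1/(22.8×2π×0.1898×23.8) = 0.001545 K/W
R_total = 0.07145 K/W
Q = ΔT/R_total = 163/0.07145

Q ≈ 2280 W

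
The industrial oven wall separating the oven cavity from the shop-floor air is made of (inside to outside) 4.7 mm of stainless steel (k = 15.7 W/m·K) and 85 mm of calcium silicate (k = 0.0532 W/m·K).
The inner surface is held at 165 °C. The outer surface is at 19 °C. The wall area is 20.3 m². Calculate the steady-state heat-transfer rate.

Q ≈ 1850 W

Series thermal resistances:
R_stainless steel = L/(kA) = 0.0047/(15.7×20.3) = 1.475×10^-5 K/W
R_calcium silicate = L/(kA) = 0.085/(0.0532×20.3) = 0.07871 K/W
R_total = 0.07872 K/W
Q = ΔT / R_total = 146 / 0.07872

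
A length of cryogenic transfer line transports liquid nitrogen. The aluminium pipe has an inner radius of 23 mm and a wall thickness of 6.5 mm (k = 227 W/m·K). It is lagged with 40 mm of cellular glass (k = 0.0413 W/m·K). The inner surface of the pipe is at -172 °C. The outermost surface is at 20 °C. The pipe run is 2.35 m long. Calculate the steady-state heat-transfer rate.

For a radial system each layer contributes R = ln(r_out/r_in)/(2πkL); films add R = 1/(hA).
R_aluminium pipe wall = ln(29.5/23)/(2π×227×2.35) = 7.426×10^-5 K/W
R_cellular glass = ln(69.5/29.5)/(2π×0.0413×2.35) = 1.405 K/W
R_total = 1.405 K/W
Q = ΔT/R_total = 192/1.405

Q ≈ 137 W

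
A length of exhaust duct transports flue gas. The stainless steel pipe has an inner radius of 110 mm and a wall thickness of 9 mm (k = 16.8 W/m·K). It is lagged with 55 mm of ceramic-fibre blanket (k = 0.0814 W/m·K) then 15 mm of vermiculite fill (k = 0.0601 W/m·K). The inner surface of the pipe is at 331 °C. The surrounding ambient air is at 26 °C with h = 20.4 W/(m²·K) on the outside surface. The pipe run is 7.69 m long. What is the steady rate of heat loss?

Cylindrical conduction, so R = ln(r₂/r₁)/(2πkL) per layer, in series:
R_stainless steel pipe wall = ln(119/110)/(2π×16.8×7.69) = 9.688×10^-5 K/W
R_ceramic-fibre blanket = ln(174/119)/(2π×0.0814×7.69) = 0.0966 K/W
R_vermiculite fill = ln(189/174)/(2π×0.0601×7.69) = 0.02848 K/W
R_outer film = 1/(h_o·2πr_oL) = 1/(20.4×2π×0.189×7.69) = 0.005368 K/W
R_total = 0.1305 K/W
Q = ΔT/R_total = 305/0.1305

Q ≈ 2340 W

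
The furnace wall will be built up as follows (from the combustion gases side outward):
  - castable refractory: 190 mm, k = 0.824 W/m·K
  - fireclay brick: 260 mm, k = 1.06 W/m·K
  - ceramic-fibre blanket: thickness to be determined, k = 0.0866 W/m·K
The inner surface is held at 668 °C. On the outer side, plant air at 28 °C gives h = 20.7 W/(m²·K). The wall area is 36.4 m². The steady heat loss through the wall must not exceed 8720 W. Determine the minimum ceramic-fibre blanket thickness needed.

L ≈ 186 mm

Treating each layer as a thermal resistance in series:
R_castable refractory = L/(kA) = 0.19/(0.824×36.4) = 0.006335 K/W
R_fireclay brick = L/(kA) = 0.26/(1.06×36.4) = 0.006739 K/W
R_outer film = 1/(h_o·A) = 1/(20.7×36.4) = 0.001327 K/W
Sum of the known resistances R_other = 0.0144 K/W
Required total resistance R_tot = ΔT/Q_allow = 640/8720 = 0.07339 K/W
R_ceramic-fibre blanket = R_tot − R_other = 0.05899 K/W
L = R·k·A = 0.05899×0.0866×36.4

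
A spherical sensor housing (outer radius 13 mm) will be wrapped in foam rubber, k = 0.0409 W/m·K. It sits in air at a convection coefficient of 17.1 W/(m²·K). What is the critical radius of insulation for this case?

For a sphere r_cr = 2k/h = 2×0.0409/17.1
r_cr = 4.78 mm; since the bare radius (13 mm) is above r_cr, any added insulation will reduce heat loss.

r_cr ≈ 4.78 mm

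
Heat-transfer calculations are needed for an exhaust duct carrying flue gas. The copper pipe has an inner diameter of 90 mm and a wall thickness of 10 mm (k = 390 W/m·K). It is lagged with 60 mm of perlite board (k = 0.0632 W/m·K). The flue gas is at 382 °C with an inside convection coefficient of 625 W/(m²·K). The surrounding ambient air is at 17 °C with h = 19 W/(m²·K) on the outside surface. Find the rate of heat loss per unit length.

q′ ≈ 189 W/m

Cylindrical conduction, so R = ln(r₂/r₁)/(2πkL) per layer, in series:
R_inner film = 1/(h_i·2πr₁L) = 1/(625×2π×0.045×1) = 0.005659 K/W
R_copper pipe wall = ln(55/45)/(2π×390×1) = 8.189×10^-5 K/W
R_perlite board = ln(115/55)/(2π×0.0632×1) = 1.857 K/W
R_outer film = 1/(h_o·2πr_oL) = 1/(19×2π×0.115×1) = 0.07284 K/W
R_total = 1.936 K/W
Q = ΔT/R_total = 365/1.936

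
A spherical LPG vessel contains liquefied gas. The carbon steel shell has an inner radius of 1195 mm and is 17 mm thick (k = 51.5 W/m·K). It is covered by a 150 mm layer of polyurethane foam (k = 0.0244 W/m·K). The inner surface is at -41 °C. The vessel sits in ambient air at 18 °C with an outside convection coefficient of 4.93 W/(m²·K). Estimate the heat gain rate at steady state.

Q ≈ 193 W

Each spherical layer contributes R = (1/r_i − 1/r_o)/(4πk):
R_carbon steel shell = (1/1.195 − 1/1.212)/(4π×51.5) = 1.814×10^-5 K/W
R_polyurethane foam = (1/1.212 − 1/1.362)/(4π×0.0244) = 0.2964 K/W
R_outer film = 1/(h·4πr_o²) = 1/(4.93×4π×1.362²) = 0.008701 K/W
R_total = 0.3051 K/W
Q = ΔT/R_total = 59/0.3051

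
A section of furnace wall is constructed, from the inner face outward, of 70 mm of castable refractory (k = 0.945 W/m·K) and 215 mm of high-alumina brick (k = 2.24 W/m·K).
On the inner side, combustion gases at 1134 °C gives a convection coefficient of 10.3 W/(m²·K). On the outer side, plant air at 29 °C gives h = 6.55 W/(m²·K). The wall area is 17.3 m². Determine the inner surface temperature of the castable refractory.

Model the wall as resistances in series:
R_inner film = 1/(h_i·A) = 1/(10.3×17.3) = 0.005612 K/W
R_castable refractory = L/(kA) = 0.07/(0.945×17.3) = 0.004282 K/W
R_high-alumina brick = L/(kA) = 0.215/(2.24×17.3) = 0.005548 K/W
R_outer film = 1/(h_o·A) = 1/(6.55×17.3) = 0.008825 K/W
R_total = 0.02427 K/W;  Q = ΔT/R_total = 1105/0.02427 = 45540 W
T_interface = T_inner − Q·ΣR(inner→interface) = 1134 − 45500×0.005612

T ≈ 878 °C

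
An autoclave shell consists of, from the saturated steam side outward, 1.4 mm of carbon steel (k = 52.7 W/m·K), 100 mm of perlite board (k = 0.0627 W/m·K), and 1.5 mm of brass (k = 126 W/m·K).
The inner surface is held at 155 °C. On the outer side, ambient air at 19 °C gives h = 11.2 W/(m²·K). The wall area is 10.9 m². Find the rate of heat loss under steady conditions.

Q ≈ 880 W

Thermal resistances in series:
R_carbon steel = L/(kA) = 0.0014/(52.7×10.9) = 2.437×10^-6 K/W
R_perlite board = L/(kA) = 0.1/(0.0627×10.9) = 0.1463 K/W
R_brass = L/(kA) = 0.0015/(126×10.9) = 1.092×10^-6 K/W
R_outer film = 1/(h_o·A) = 1/(11.2×10.9) = 0.008191 K/W
R_total = 0.1545 K/W
Q = ΔT / R_total = 136 / 0.1545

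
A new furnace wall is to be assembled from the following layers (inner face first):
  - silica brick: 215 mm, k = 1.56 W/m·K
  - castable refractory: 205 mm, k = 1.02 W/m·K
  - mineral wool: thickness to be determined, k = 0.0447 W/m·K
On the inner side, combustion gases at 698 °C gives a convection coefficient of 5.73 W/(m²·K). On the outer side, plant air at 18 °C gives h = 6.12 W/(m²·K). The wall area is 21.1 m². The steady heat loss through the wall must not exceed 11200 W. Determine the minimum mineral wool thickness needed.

Model the wall as resistances in series:
R_inner film = 1/(h_i·A) = 1/(5.73×21.1) = 0.008271 K/W
R_silica brick = L/(kA) = 0.215/(1.56×21.1) = 0.006532 K/W
R_castable refractory = L/(kA) = 0.205/(1.02×21.1) = 0.009525 K/W
R_outer film = 1/(h_o·A) = 1/(6.12×21.1) = 0.007744 K/W
Sum of the known resistances R_other = 0.03207 K/W
Required total resistance R_tot = ΔT/Q_allow = 680/11200 = 0.06071 K/W
R_mineral wool = R_tot − R_other = 0.02864 K/W
L = R·k·A = 0.02864×0.0447×21.1

L ≈ 27 mm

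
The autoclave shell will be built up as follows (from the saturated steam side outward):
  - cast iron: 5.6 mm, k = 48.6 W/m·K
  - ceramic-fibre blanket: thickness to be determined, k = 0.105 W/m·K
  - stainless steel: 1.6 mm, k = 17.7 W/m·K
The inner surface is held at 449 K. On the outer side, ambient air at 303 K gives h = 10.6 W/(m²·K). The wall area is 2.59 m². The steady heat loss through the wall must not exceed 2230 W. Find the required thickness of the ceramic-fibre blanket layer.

Series thermal resistances:
R_cast iron = L/(kA) = 0.0056/(48.6×2.59) = 4.449×10^-5 K/W
R_stainless steel = L/(kA) = 0.0016/(17.7×2.59) = 3.49×10^-5 K/W
R_outer film = 1/(h_o·A) = 1/(10.6×2.59) = 0.03642 K/W
Sum of the known resistances R_other = 0.0365 K/W
Required total resistance R_tot = ΔT/Q_allow = 146/2230 = 0.06547 K/W
R_ceramic-fibre blanket = R_tot − R_other = 0.02897 K/W
L = R·k·A = 0.02897×0.105×2.59

L ≈ 7.88 mm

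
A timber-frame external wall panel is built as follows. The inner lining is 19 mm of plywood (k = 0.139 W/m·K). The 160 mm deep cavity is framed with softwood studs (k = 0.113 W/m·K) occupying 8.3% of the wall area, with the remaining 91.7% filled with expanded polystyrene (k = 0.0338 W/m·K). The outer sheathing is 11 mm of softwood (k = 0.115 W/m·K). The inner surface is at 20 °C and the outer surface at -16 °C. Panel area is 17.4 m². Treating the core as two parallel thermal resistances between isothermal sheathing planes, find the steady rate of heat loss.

Sheathing layers in series; stud and cavity paths in parallel between them.
R_inner = 0.019/(0.139×17.4) = 0.007856 K/W
R_stud  = 0.16/(0.113×0.083×17.4) = 0.9804 K/W
R_cav   = 0.16/(0.0338×0.917×17.4) = 0.2967 K/W
1/R_core = 1/R_stud + 1/R_cav → R_core = 0.2278 K/W
R_outer = 0.011/(0.115×17.4) = 0.005497 K/W
R_total = 0.2411 K/W
Q = ΔT/R_total = 36/0.2411

Q ≈ 149 W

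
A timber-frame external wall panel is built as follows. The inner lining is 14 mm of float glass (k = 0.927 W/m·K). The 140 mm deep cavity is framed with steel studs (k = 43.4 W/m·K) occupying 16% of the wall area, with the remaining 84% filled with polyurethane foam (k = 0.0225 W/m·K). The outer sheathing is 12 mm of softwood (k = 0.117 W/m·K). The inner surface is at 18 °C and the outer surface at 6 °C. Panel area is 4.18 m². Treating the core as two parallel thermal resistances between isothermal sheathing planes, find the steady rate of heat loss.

Q ≈ 364 W

Sheathing layers in series; stud and cavity paths in parallel between them.
R_inner = 0.014/(0.927×4.18) = 0.003613 K/W
R_stud  = 0.14/(43.4×0.16×4.18) = 0.004823 K/W
R_cav   = 0.14/(0.0225×0.84×4.18) = 1.772 K/W
1/R_core = 1/R_stud + 1/R_cav → R_core = 0.00481 K/W
R_outer = 0.012/(0.117×4.18) = 0.02454 K/W
R_total = 0.03296 K/W
Q = ΔT/R_total = 12/0.03296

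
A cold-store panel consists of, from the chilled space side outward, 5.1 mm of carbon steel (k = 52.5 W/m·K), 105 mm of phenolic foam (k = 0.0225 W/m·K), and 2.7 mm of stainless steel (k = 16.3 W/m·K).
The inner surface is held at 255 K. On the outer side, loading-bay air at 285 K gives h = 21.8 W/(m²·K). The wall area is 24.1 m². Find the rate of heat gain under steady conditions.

Q ≈ 153 W

Model the wall as resistances in series:
R_carbon steel = L/(kA) = 0.0051/(52.5×24.1) = 4.031×10^-6 K/W
R_phenolic foam = L/(kA) = 0.105/(0.0225×24.1) = 0.1936 K/W
R_stainless steel = L/(kA) = 0.0027/(16.3×24.1) = 6.873×10^-6 K/W
R_outer film = 1/(h_o·A) = 1/(21.8×24.1) = 0.001903 K/W
R_total = 0.1956 K/W
Q = ΔT / R_total = 30 / 0.1956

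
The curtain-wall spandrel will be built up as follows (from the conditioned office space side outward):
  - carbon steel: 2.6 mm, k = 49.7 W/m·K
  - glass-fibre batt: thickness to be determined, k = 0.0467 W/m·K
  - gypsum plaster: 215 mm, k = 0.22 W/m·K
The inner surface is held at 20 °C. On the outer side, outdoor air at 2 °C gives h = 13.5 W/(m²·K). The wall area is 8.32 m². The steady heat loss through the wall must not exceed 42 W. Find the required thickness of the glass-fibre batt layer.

L ≈ 117 mm

Thermal resistances in series:
R_carbon steel = L/(kA) = 0.0026/(49.7×8.32) = 6.288×10^-6 K/W
R_gypsum plaster = L/(kA) = 0.215/(0.22×8.32) = 0.1175 K/W
R_outer film = 1/(h_o·A) = 1/(13.5×8.32) = 0.008903 K/W
Sum of the known resistances R_other = 0.1264 K/W
Required total resistance R_tot = ΔT/Q_allow = 18/42 = 0.4286 K/W
R_glass-fibre batt = R_tot − R_other = 0.3022 K/W
L = R·k·A = 0.3022×0.0467×8.32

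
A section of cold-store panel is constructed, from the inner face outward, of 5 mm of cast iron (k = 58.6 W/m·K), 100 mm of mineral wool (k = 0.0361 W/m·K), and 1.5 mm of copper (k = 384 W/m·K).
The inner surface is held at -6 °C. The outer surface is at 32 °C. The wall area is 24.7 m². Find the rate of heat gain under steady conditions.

Q ≈ 339 W

Series thermal resistances:
R_cast iron = L/(kA) = 0.005/(58.6×24.7) = 3.454×10^-6 K/W
R_mineral wool = L/(kA) = 0.1/(0.0361×24.7) = 0.1121 K/W
R_copper = L/(kA) = 0.0015/(384×24.7) = 1.581×10^-7 K/W
R_total = 0.1122 K/W
Q = ΔT / R_total = 38 / 0.1122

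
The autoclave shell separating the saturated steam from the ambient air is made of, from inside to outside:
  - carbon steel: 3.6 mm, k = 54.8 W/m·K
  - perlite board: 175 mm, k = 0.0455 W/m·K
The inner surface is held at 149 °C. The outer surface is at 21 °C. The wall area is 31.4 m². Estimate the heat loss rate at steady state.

Q ≈ 1040 W

Model the wall as resistances in series:
R_carbon steel = L/(kA) = 0.0036/(54.8×31.4) = 2.092×10^-6 K/W
R_perlite board = L/(kA) = 0.175/(0.0455×31.4) = 0.1225 K/W
R_total = 0.1225 K/W
Q = ΔT / R_total = 128 / 0.1225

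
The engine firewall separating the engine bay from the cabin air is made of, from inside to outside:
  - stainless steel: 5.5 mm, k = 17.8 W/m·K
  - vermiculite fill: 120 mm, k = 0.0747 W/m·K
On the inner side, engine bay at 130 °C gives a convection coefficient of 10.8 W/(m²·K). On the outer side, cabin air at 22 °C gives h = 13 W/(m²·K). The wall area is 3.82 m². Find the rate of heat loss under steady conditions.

Treating each layer as a thermal resistance in series:
R_inner film = 1/(h_i·A) = 1/(10.8×3.82) = 0.02424 K/W
R_stainless steel = L/(kA) = 0.0055/(17.8×3.82) = 8.089×10^-5 K/W
R_vermiculite fill = L/(kA) = 0.12/(0.0747×3.82) = 0.4205 K/W
R_outer film = 1/(h_o·A) = 1/(13×3.82) = 0.02014 K/W
R_total = 0.465 K/W
Q = ΔT / R_total = 108 / 0.465

Q ≈ 232 W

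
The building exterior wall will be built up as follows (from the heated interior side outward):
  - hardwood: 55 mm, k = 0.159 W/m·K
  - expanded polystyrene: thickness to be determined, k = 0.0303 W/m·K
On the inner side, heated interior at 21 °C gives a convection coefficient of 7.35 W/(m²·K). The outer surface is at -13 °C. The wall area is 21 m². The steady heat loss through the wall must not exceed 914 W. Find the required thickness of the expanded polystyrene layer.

L ≈ 9.07 mm

Series thermal resistances:
R_inner film = 1/(h_i·A) = 1/(7.35×21) = 0.006479 K/W
R_hardwood = L/(kA) = 0.055/(0.159×21) = 0.01647 K/W
Sum of the known resistances R_other = 0.02295 K/W
Required total resistance R_tot = ΔT/Q_allow = 34/914 = 0.0372 K/W
R_expanded polystyrene = R_tot − R_other = 0.01425 K/W
L = R·k·A = 0.01425×0.0303×21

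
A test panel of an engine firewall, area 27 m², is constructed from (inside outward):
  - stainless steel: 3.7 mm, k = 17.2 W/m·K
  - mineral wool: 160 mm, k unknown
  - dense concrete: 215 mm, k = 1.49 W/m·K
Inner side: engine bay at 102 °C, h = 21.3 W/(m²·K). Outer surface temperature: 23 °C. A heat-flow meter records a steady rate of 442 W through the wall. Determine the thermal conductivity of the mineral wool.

Model the wall as resistances in series:
R_inner film = 1/(h_i·A) = 1/(21.3×27) = 0.001739 K/W
R_stainless steel = L/(kA) = 0.0037/(17.2×27) = 7.967×10^-6 K/W
R_dense concrete = L/(kA) = 0.215/(1.49×27) = 0.005344 K/W
Sum of known resistances R_other = 0.007091 K/W
Total R = ΔT/Q = 79/442 = 0.1787 K/W
R_mineral wool = R_total − R_other = 0.1716 K/W
k = L/(R·A) = 0.16/(0.1716×27)

k ≈ 0.0345 W/(m·K)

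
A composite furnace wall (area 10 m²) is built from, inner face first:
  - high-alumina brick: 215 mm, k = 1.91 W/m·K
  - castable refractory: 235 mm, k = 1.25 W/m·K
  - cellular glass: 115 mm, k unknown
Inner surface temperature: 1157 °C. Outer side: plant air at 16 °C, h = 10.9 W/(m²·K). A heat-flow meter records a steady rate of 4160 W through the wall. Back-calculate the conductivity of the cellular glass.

k ≈ 0.0489 W/(m·K)

Using the resistance-network approach (series):
R_high-alumina brick = L/(kA) = 0.215/(1.91×10) = 0.01126 K/W
R_castable refractory = L/(kA) = 0.235/(1.25×10) = 0.0188 K/W
R_outer film = 1/(h_o·A) = 1/(10.9×10) = 0.009174 K/W
Sum of known resistances R_other = 0.03923 K/W
Total R = ΔT/Q = 1141/4160 = 0.2743 K/W
R_cellular glass = R_total − R_other = 0.235 K/W
k = L/(R·A) = 0.115/(0.235×10)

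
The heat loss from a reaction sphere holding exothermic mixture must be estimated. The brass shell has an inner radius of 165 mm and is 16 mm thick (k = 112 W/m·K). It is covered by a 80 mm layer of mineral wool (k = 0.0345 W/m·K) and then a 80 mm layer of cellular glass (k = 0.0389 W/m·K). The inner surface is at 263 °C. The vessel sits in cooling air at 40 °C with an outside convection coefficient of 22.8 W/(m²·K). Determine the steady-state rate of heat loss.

For a spherical shell R = (1/r₁ − 1/r₂)/(4πk); film R = 1/(h·4πr²). In series:
R_brass shell = (1/0.165 − 1/0.181)/(4π×112) = 3.807×10^-4 K/W
R_mineral wool = (1/0.181 − 1/0.261)/(4π×0.0345) = 3.906 K/W
R_cellular glass = (1/0.261 − 1/0.341)/(4π×0.0389) = 1.839 K/W
R_outer film = 1/(h·4πr_o²) = 1/(22.8×4π×0.341²) = 0.03002 K/W
R_total = 5.775 K/W
Q = ΔT/R_total = 223/5.775

Q ≈ 38.6 W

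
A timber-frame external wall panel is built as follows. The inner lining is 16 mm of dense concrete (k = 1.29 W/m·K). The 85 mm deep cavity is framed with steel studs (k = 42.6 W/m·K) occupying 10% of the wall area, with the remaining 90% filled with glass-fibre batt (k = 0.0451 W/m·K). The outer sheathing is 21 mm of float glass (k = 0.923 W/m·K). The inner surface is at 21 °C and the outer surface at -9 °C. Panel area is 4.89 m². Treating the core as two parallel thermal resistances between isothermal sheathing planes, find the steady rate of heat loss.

Q ≈ 2670 W

Sheathing layers in series; stud and cavity paths in parallel between them.
R_inner = 0.016/(1.29×4.89) = 0.002536 K/W
R_stud  = 0.085/(42.6×0.1×4.89) = 0.00408 K/W
R_cav   = 0.085/(0.0451×0.9×4.89) = 0.4282 K/W
1/R_core = 1/R_stud + 1/R_cav → R_core = 0.004042 K/W
R_outer = 0.021/(0.923×4.89) = 0.004653 K/W
R_total = 0.01123 K/W
Q = ΔT/R_total = 30/0.01123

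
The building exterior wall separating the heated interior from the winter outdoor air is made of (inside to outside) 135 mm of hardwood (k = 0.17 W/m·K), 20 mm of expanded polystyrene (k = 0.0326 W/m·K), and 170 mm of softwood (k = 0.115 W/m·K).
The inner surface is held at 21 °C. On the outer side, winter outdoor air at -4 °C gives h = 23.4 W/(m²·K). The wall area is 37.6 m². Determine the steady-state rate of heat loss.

Q ≈ 321 W

Thermal resistances in series:
R_hardwood = L/(kA) = 0.135/(0.17×37.6) = 0.02112 K/W
R_expanded polystyrene = L/(kA) = 0.02/(0.0326×37.6) = 0.01632 K/W
R_softwood = L/(kA) = 0.17/(0.115×37.6) = 0.03932 K/W
R_outer film = 1/(h_o·A) = 1/(23.4×37.6) = 0.001137 K/W
R_total = 0.07789 K/W
Q = ΔT / R_total = 25 / 0.07789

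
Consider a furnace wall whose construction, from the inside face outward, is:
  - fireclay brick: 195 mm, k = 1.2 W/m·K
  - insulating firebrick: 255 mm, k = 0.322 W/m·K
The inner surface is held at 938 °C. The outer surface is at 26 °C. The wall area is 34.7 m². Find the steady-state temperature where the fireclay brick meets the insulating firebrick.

T ≈ 783 °C

Treating each layer as a thermal resistance in series:
R_fireclay brick = L/(kA) = 0.195/(1.2×34.7) = 0.004683 K/W
R_insulating firebrick = L/(kA) = 0.255/(0.322×34.7) = 0.02282 K/W
R_total = 0.02751 K/W;  Q = ΔT/R_total = 912/0.02751 = 33160 W
T_interface = T_inner − Q·ΣR(inner→interface) = 938 − 33200×0.004683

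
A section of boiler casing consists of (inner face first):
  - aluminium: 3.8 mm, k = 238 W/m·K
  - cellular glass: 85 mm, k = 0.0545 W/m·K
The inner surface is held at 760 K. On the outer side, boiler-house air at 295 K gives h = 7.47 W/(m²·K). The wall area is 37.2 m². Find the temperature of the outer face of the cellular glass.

T ≈ 332 K

Model the wall as resistances in series:
R_aluminium = L/(kA) = 0.0038/(238×37.2) = 4.292×10^-7 K/W
R_cellular glass = L/(kA) = 0.085/(0.0545×37.2) = 0.04193 K/W
R_outer film = 1/(h_o·A) = 1/(7.47×37.2) = 0.003599 K/W
R_total = 0.04552 K/W;  Q = ΔT/R_total = 465/0.04552 = 10210 W
T_interface = T_inner − Q·ΣR(inner→interface) = 760 − 10200×0.04193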